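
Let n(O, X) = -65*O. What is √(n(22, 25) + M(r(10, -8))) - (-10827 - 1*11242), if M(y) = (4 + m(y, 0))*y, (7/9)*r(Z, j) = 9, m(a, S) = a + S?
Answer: 22069 + I*√61241/7 ≈ 22069.0 + 35.353*I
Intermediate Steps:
m(a, S) = S + a
r(Z, j) = 81/7 (r(Z, j) = (9/7)*9 = 81/7)
M(y) = y*(4 + y) (M(y) = (4 + (0 + y))*y = (4 + y)*y = y*(4 + y))
√(n(22, 25) + M(r(10, -8))) - (-10827 - 1*11242) = √(-65*22 + 81*(4 + 81/7)/7) - (-10827 - 1*11242) = √(-1430 + (81/7)*(109/7)) - (-10827 - 11242) = √(-1430 + 8829/49) - 1*(-22069) = √(-61241/49) + 22069 = I*√61241/7 + 22069 = 22069 + I*√61241/7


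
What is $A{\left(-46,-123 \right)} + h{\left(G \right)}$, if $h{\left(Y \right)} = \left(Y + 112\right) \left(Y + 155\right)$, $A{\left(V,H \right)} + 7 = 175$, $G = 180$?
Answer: $97988$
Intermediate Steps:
$A{\left(V,H \right)} = 168$ ($A{\left(V,H \right)} = -7 + 175 = 168$)
$h{\left(Y \right)} = \left(112 + Y\right) \left(155 + Y\right)$
$A{\left(-46,-123 \right)} + h{\left(G \right)} = 168 + \left(17360 + 180^{2} + 267 \cdot 180\right) = 168 + \left(17360 + 32400 + 48060\right) = 168 + 97820 = 97988$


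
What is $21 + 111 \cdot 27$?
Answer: $3018$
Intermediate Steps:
$21 + 111 \cdot 27 = 21 + 2997 = 3018$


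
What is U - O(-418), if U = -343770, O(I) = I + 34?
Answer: -343386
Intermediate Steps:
O(I) = 34 + I
U - O(-418) = -343770 - (34 - 418) = -343770 - 1*(-384) = -343770 + 384 = -343386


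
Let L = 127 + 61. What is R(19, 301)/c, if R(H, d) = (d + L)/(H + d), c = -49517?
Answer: -489/15845440 ≈ -3.0861e-5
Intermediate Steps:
L = 188
R(H, d) = (188 + d)/(H + d) (R(H, d) = (d + 188)/(H + d) = (188 + d)/(H + d))
R(19, 301)/c = ((188 + 301)/(19 + 301))/(-49517) = (489/320)*(-1/49517) = -489/15845440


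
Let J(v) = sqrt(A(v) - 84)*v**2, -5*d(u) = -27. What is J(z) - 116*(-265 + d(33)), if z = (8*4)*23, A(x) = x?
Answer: 150568/5 + 1083392*sqrt(163) ≈ 1.3862e+7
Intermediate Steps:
d(u) = 27/5 (d(u) = -1/5*(-27) = 27/5)
z = 736 (z = 32*23 = 736)
J(v) = v**2*sqrt(-84 + v) (J(v) = sqrt(v - 84)*v**2 = sqrt(-84 + v)*v**2 = v**2*sqrt(-84 + v))
J(z) - 116*(-265 + d(33)) = 736**2*sqrt(-84 + 736) - 116*(-265 + 27/5) = 541696*sqrt(652) - 116*(-1298/5) = 541696*(2*sqrt(163)) + 150568/5 = 1083392*sqrt(163) + 150568/5 = 150568/5 + 1083392*sqrt(163)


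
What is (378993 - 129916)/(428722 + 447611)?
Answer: 249077/876333 ≈ 0.28423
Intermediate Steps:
(378993 - 129916)/(428722 + 447611) = 249077/876333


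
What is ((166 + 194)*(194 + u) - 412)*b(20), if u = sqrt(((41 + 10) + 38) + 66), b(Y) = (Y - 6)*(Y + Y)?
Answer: 38879680 + 201600*sqrt(155) ≈ 4.1390e+7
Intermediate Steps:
b(Y) = 2*Y*(-6 + Y) (b(Y) = (-6 + Y)*(2*Y) = 2*Y*(-6 + Y))
u = sqrt(155) (u = sqrt((51 + 38) + 66) = sqrt(89 + 66) = sqrt(155) ≈ 12.450)
((166 + 194)*(194 + u) - 412)*b(20) = ((166 + 194)*(194 + sqrt(155)) - 412)*(2*20*(-6 + 20)) = (360*(194 + sqrt(155)) - 412)*(2*20*14) = ((69840 + 360*sqrt(155)) - 412)*560 = (69428 + 360*sqrt(155))*560 = 38879680 + 201600*sqrt(155)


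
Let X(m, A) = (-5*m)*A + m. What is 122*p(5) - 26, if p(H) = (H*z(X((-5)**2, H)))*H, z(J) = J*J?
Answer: 1097999974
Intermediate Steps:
X(m, A) = m - 5*A*m (X(m, A) = -5*A*m + m = m - 5*A*m)
z(J) = J**2
p(H) = H**2*(25 - 125*H)**2 (p(H) = (H*((-5)**2*(1 - 5*H))**2)*H = (H*(25*(1 - 5*H))**2)*H = (H*(25 - 125*H)**2)*H = H**2*(25 - 125*H)**2)
122*p(5) - 26 = 122*(625*5**2*(-1 + 5*5)**2) - 26 = 122*(625*25*(-1 + 25)**2) - 26 = 122*(625*25*24**2) - 26 = 122*(625*25*576) - 26 = 122*9000000 - 26 = 1098000000 - 26 = 1097999974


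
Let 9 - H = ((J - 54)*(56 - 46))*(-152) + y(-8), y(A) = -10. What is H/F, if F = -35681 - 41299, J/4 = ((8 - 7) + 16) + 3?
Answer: -39539/76980 ≈ -0.51363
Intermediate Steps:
J = 80 (J = 4*(((8 - 7) + 16) + 3) = 4*((1 + 16) + 3) = 4*(17 + 3) = 4*20 = 80)
F = -76980
H = 39539 (H = 9 - (((80 - 54)*(56 - 46))*(-152) - 10) = 9 - ((26*10)*(-152) - 10) = 9 - (260*(-152) - 10) = 9 - (-39520 - 10) = 9 - 1*(-39530) = 9 + 39530 = 39539)
H/F = 39539/(-76980) = 39539*(-1/76980) = -39539/76980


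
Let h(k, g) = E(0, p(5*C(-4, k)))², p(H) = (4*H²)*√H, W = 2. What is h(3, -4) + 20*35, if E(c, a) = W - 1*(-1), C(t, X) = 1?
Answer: 709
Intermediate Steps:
p(H) = 4*H^(5/2)
E(c, a) = 3 (E(c, a) = 2 - 1*(-1) = 2 + 1 = 3)
h(k, g) = 9 (h(k, g) = 3² = 9)
h(3, -4) + 20*35 = 9 + 20*35 = 9 + 700 = 709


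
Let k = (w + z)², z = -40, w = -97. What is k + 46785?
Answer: 65554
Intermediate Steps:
k = 18769 (k = (-97 - 40)² = (-137)² = 18769)
k + 46785 = 18769 + 46785 = 65554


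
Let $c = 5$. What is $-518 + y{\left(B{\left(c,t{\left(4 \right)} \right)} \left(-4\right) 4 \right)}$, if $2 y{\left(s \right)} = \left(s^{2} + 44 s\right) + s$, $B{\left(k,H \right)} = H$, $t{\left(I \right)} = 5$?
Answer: $882$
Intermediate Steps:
$y{\left(s \right)} = \frac{s^{2}}{2} + \frac{45 s}{2}$ ($y{\left(s \right)} = \frac{\left(s^{2} + 44 s\right) + s}{2} = \frac{s^{2} + 45 s}{2} = \frac{s^{2}}{2} + \frac{45 s}{2}$)
$-518 + y{\left(B{\left(c,t{\left(4 \right)} \right)} \left(-4\right) 4 \right)} = -518 + \frac{5 \left(-4\right) 4 \left(45 + 5 \left(-4\right) 4\right)}{2} = -518 + \frac{\left(-20\right) 4 \left(45 - 80\right)}{2} = -518 + \frac{1}{2} \left(-80\right) \left(45 - 80\right) = -518 + \frac{1}{2} \left(-80\right) \left(-35\right) = -518 + 1400 = 882$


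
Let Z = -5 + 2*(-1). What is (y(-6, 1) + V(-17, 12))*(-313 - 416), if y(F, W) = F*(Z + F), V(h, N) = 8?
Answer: -62694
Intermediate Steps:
Z = -7 (Z = -5 - 2 = -7)
y(F, W) = F*(-7 + F)
(y(-6, 1) + V(-17, 12))*(-313 - 416) = (-6*(-7 - 6) + 8)*(-313 - 416) = (-6*(-13) + 8)*(-729) = (78 + 8)*(-729) = 86*(-729) = -62694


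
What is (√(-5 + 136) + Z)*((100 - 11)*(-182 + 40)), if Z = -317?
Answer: 4006246 - 12638*√131 ≈ 3.8616e+6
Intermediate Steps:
(√(-5 + 136) + Z)*((100 - 11)*(-182 + 40)) = (√(-5 + 136) - 317)*((100 - 11)*(-182 + 40)) = (√131 - 317)*(89*(-142)) = (-317 + √131)*(-12638) = 4006246 - 12638*√131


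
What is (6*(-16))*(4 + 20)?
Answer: -2304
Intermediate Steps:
(6*(-16))*(4 + 20) = -96*24 = -2304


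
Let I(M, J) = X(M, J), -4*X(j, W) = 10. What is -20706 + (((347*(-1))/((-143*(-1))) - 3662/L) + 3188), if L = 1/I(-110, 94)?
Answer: -1196256/143 ≈ -8365.4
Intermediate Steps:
X(j, W) = -5/2 (X(j, W) = -¼*10 = -5/2)
I(M, J) = -5/2
L = -⅖ (L = 1/(-5/2) = -⅖ ≈ -0.40000)
-20706 + (((347*(-1))/((-143*(-1))) - 3662/L) + 3188) = -20706 + (((347*(-1))/((-143*(-1))) - 3662/(-⅖)) + 3188) = -20706 + ((-347/143 - 3662*(-5/2)) + 3188) = -20706 + ((-347*1/143 + 9155) + 3188) = -20706 + ((-347/143 + 9155) + 3188) = -20706 + (1308818/143 + 3188) = -20706 + 1764702/143 = -1196256/143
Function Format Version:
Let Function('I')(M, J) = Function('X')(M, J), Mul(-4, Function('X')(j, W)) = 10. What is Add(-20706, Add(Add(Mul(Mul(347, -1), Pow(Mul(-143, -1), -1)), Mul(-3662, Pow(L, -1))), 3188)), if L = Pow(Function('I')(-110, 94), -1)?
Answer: Rational(-1196256, 143) ≈ -8365.4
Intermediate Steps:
Function('X')(j, W) = Rational(-5, 2) (Function('X')(j, W) = Mul(Rational(-1, 4), 10) = Rational(-5, 2))
Function('I')(M, J) = Rational(-5, 2)
L = Rational(-2, 5) (L = Pow(Rational(-5, 2), -1) = Rational(-2, 5) ≈ -0.40000)
Add(-20706, Add(Add(Mul(Mul(347, -1), Pow(Mul(-143, -1), -1)), Mul(-3662, Pow(L, -1))), 3188)) = Add(-20706, Add(Add(Mul(Mul(347, -1), Pow(Mul(-143, -1), -1)), Mul(-3662, Pow(Rational(-2, 5), -1))), 3188)) = Add(-20706, Add(Add(Mul(-347, Pow(143, -1)), Mul(-3662, Rational(-5, 2))), 3188)) = Add(-20706, Add(Add(Mul(-347, Rational(1, 143)), 9155), 3188)) = Add(-20706, Add(Add(Rational(-347, 143), 9155), 3188)) = Add(-20706, Add(Rational(1308818, 143), 3188)) = Add(-20706, Rational(1764702, 143)) = Rational(-1196256, 143)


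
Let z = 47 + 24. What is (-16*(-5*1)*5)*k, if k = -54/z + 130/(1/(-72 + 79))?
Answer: 25822400/71 ≈ 3.6370e+5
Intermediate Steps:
z = 71
k = 64556/71 (k = -54/71 + 130/(1/(-72 + 79)) = -54*1/71 + 130/(1/7) = -54/71 + 130/(⅐) = -54/71 + 130*7 = -54/71 + 910 = 64556/71 ≈ 909.24)
(-16*(-5*1)*5)*k = -16*(-5*1)*5*(64556/71) = -(-80)*5*(64556/71) = -16*(-25)*(64556/71) = 400*(64556/71) = 25822400/71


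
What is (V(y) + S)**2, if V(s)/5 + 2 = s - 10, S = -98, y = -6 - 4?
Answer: 43264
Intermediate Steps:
y = -10
V(s) = -60 + 5*s (V(s) = -10 + 5*(s - 10) = -10 + 5*(-10 + s) = -10 + (-50 + 5*s) = -60 + 5*s)
(V(y) + S)**2 = ((-60 + 5*(-10)) - 98)**2 = ((-60 - 50) - 98)**2 = (-110 - 98)**2 = (-208)**2 = 43264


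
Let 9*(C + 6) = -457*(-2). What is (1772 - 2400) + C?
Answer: -4792/9 ≈ -532.44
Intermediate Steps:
C = 860/9 (C = -6 + (-457*(-2))/9 = -6 + (⅑)*914 = -6 + 914/9 = 860/9 ≈ 95.556)
(1772 - 2400) + C = (1772 - 2400) + 860/9 = -628 + 860/9 = -4792/9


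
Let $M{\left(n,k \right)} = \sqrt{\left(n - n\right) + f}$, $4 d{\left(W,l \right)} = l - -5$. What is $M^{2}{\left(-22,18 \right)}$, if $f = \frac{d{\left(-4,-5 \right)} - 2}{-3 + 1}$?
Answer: $1$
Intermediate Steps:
$d{\left(W,l \right)} = \frac{5}{4} + \frac{l}{4}$ ($d{\left(W,l \right)} = \frac{l - -5}{4} = \frac{l + 5}{4} = \frac{5 + l}{4} = \frac{5}{4} + \frac{l}{4}$)
$f = 1$ ($f = \frac{\left(\frac{5}{4} + \frac{1}{4} \left(-5\right)\right) - 2}{-3 + 1} = \frac{\left(\frac{5}{4} - \frac{5}{4}\right) - 2}{-2} = \left(0 - 2\right) \left(- \frac{1}{2}\right) = \left(-2\right) \left(- \frac{1}{2}\right) = 1$)
$M{\left(n,k \right)} = 1$ ($M{\left(n,k \right)} = \sqrt{\left(n - n\right) + 1} = \sqrt{0 + 1} = \sqrt{1} = 1$)
$M^{2}{\left(-22,18 \right)} = 1^{2} = 1$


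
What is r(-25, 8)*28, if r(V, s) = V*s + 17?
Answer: -5124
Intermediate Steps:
r(V, s) = 17 + V*s
r(-25, 8)*28 = (17 - 25*8)*28 = (17 - 200)*28 = -183*28 = -5124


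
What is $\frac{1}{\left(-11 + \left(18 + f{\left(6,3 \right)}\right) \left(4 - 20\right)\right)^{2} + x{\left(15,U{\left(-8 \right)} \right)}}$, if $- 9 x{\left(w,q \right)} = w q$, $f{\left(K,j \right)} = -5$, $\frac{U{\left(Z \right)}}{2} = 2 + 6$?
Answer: $\frac{3}{143803} \approx 2.0862 \cdot 10^{-5}$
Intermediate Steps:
$U{\left(Z \right)} = 16$ ($U{\left(Z \right)} = 2 \left(2 + 6\right) = 2 \cdot 8 = 16$)
$x{\left(w,q \right)} = - \frac{q w}{9}$ ($x{\left(w,q \right)} = - \frac{w q}{9} = - \frac{q w}{9}$)
$\frac{1}{\left(-11 + \left(18 + f{\left(6,3 \right)}\right) \left(4 - 20\right)\right)^{2} + x{\left(15,U{\left(-8 \right)} \right)}} = \frac{1}{\left(-11 + \left(18 - 5\right) \left(4 - 20\right)\right)^{2} - \frac{16}{9} \cdot 15} = \frac{1}{\left(-11 + 13 \left(-16\right)\right)^{2} - \frac{80}{3}} = \frac{1}{\left(-11 - 208\right)^{2} - \frac{80}{3}} = \frac{1}{\left(-219\right)^{2} - \frac{80}{3}} = \frac{1}{47961 - \frac{80}{3}} = \frac{1}{\frac{143803}{3}} = \frac{3}{143803}$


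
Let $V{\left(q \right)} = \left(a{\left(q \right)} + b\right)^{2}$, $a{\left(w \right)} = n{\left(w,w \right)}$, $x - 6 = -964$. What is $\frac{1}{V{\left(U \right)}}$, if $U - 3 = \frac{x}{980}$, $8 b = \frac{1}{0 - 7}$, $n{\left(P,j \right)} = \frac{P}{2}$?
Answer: $\frac{3841600}{3790809} \approx 1.0134$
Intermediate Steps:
$x = -958$ ($x = 6 - 964 = -958$)
$n{\left(P,j \right)} = \frac{P}{2}$ ($n{\left(P,j \right)} = P \frac{1}{2} = \frac{P}{2}$)
$a{\left(w \right)} = \frac{w}{2}$
$b = - \frac{1}{56}$ ($b = \frac{1}{8 \left(0 - 7\right)} = \frac{1}{8 \left(-7\right)} = \frac{1}{8} \left(- \frac{1}{7}\right) = - \frac{1}{56} \approx -0.017857$)
$U = \frac{991}{490}$ ($U = 3 - \frac{958}{980} = 3 - \frac{479}{490} = \frac{991}{490} \approx 2.0224$)
$V{\left(q \right)} = \left(- \frac{1}{56} + \frac{q}{2}\right)^{2}$ ($V{\left(q \right)} = \left(\frac{q}{2} - \frac{1}{56}\right)^{2} = \left(- \frac{1}{56} + \frac{q}{2}\right)^{2}$)
$\frac{1}{V{\left(U \right)}} = \frac{1}{\frac{1}{3136} \left(-1 + 28 \cdot \frac{991}{490}\right)^{2}} = \frac{1}{\frac{1}{3136} \left(-1 + \frac{1982}{35}\right)^{2}} = \frac{1}{\frac{1}{3136} \left(\frac{1947}{35}\right)^{2}} = \frac{1}{\frac{1}{3136} \cdot \frac{3790809}{1225}} = \frac{1}{\frac{3790809}{3841600}} = \frac{3841600}{3790809}$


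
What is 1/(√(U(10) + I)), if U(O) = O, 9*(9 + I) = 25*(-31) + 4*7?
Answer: -I*√82/82 ≈ -0.11043*I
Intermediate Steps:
I = -92 (I = -9 + (25*(-31) + 4*7)/9 = -9 + (-775 + 28)/9 = -9 + (⅑)*(-747) = -9 - 83 = -92)
1/(√(U(10) + I)) = 1/(√(10 - 92)) = 1/(√(-82)) = 1/(I*√82) = -I*√82/82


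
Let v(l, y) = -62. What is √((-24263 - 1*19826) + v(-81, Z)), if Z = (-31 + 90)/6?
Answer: I*√44151 ≈ 210.12*I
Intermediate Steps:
Z = 59/6 (Z = 59*(⅙) = 59/6 ≈ 9.8333)
√((-24263 - 1*19826) + v(-81, Z)) = √((-24263 - 1*19826) - 62) = √((-24263 - 19826) - 62) = √(-44089 - 62) = √(-44151) = I*√44151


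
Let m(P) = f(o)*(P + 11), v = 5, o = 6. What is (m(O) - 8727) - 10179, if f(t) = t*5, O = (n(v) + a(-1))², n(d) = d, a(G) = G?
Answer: -18096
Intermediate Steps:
O = 16 (O = (5 - 1)² = 4² = 16)
f(t) = 5*t
m(P) = 330 + 30*P (m(P) = (5*6)*(P + 11) = 30*(11 + P) = 330 + 30*P)
(m(O) - 8727) - 10179 = ((330 + 30*16) - 8727) - 10179 = ((330 + 480) - 8727) - 10179 = (810 - 8727) - 10179 = -7917 - 10179 = -18096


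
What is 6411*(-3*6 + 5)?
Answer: -83343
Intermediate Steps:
6411*(-3*6 + 5) = 6411*(-18 + 5) = 6411*(-13) = -83343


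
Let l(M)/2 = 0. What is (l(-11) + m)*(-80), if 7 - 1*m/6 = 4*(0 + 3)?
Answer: 2400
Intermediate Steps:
m = -30 (m = 42 - 24*(0 + 3) = 42 - 24*3 = 42 - 6*12 = 42 - 72 = -30)
l(M) = 0 (l(M) = 2*0 = 0)
(l(-11) + m)*(-80) = (0 - 30)*(-80) = -30*(-80) = 2400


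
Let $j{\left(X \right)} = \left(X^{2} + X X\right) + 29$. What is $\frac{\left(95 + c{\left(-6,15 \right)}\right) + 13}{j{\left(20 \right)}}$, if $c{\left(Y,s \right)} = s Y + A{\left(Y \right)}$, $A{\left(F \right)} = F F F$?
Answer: $- \frac{198}{829} \approx -0.23884$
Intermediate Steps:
$A{\left(F \right)} = F^{3}$ ($A{\left(F \right)} = F^{2} F = F^{3}$)
$j{\left(X \right)} = 29 + 2 X^{2}$ ($j{\left(X \right)} = \left(X^{2} + X^{2}\right) + 29 = 2 X^{2} + 29 = 29 + 2 X^{2}$)
$c{\left(Y,s \right)} = Y^{3} + Y s$ ($c{\left(Y,s \right)} = s Y + Y^{3} = Y s + Y^{3} = Y^{3} + Y s$)
$\frac{\left(95 + c{\left(-6,15 \right)}\right) + 13}{j{\left(20 \right)}} = \frac{\left(95 - 6 \left(15 + \left(-6\right)^{2}\right)\right) + 13}{29 + 2 \cdot 20^{2}} = \frac{\left(95 - 6 \left(15 + 36\right)\right) + 13}{29 + 2 \cdot 400} = \frac{\left(95 - 306\right) + 13}{29 + 800} = \frac{\left(95 - 306\right) + 13}{829} = \left(-211 + 13\right) \frac{1}{829} = \left(-198\right) \frac{1}{829} = - \frac{198}{829}$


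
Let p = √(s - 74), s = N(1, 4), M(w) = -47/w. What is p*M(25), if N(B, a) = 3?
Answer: -47*I*√71/25 ≈ -15.841*I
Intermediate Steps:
s = 3
p = I*√71 (p = √(3 - 74) = √(-71) = I*√71 ≈ 8.4261*I)
p*M(25) = (I*√71)*(-47/25) = -47*I*√71/25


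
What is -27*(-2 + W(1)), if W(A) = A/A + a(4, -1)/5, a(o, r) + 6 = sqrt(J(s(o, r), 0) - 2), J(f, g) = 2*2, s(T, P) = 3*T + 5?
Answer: 297/5 - 27*sqrt(2)/5 ≈ 51.763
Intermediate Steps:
s(T, P) = 5 + 3*T
J(f, g) = 4
a(o, r) = -6 + sqrt(2) (a(o, r) = -6 + sqrt(4 - 2) = -6 + sqrt(2))
W(A) = -1/5 + sqrt(2)/5 (W(A) = A/A + (-6 + sqrt(2))/5 = 1 + (-6 + sqrt(2))*(1/5) = 1 + (-6/5 + sqrt(2)/5) = -1/5 + sqrt(2)/5)
-27*(-2 + W(1)) = -27*(-2 + (-1/5 + sqrt(2)/5)) = -27*(-11/5 + sqrt(2)/5) = 297/5 - 27*sqrt(2)/5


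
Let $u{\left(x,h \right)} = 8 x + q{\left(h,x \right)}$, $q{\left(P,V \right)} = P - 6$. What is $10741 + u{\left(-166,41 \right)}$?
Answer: $9448$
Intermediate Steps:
$q{\left(P,V \right)} = -6 + P$ ($q{\left(P,V \right)} = P - 6 = -6 + P$)
$u{\left(x,h \right)} = -6 + h + 8 x$ ($u{\left(x,h \right)} = 8 x + \left(-6 + h\right) = -6 + h + 8 x$)
$10741 + u{\left(-166,41 \right)} = 10741 + \left(-6 + 41 + 8 \left(-166\right)\right) = 10741 - 1293 = 9448$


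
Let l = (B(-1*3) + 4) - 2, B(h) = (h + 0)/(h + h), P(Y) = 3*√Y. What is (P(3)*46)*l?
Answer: 345*√3 ≈ 597.56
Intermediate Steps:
B(h) = ½ (B(h) = h/((2*h)) = h*(1/(2*h)) = ½)
l = 5/2 (l = (½ + 4) - 2 = 9/2 - 2 = 5/2 ≈ 2.5000)
(P(3)*46)*l = ((3*√3)*46)*(5/2) = (138*√3)*(5/2) = 345*√3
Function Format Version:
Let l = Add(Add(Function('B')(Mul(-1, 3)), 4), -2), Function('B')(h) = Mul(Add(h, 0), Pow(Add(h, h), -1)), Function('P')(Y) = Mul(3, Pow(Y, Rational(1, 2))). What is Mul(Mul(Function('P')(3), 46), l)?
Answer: Mul(345, Pow(3, Rational(1, 2))) ≈ 597.56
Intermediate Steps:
Function('B')(h) = Rational(1, 2) (Function('B')(h) = Mul(h, Pow(Mul(2, h), -1)) = Mul(h, Mul(Rational(1, 2), Pow(h, -1))) = Rational(1, 2))
l = Rational(5, 2) (l = Add(Add(Rational(1, 2), 4), -2) = Add(Rational(9, 2), -2) = Rational(5, 2) ≈ 2.5000)
Mul(Mul(Function('P')(3), 46), l) = Mul(Mul(Mul(3, Pow(3, Rational(1, 2))), 46), Rational(5, 2)) = Mul(Mul(138, Pow(3, Rational(1, 2))), Rational(5, 2)) = Mul(345, Pow(3, Rational(1, 2)))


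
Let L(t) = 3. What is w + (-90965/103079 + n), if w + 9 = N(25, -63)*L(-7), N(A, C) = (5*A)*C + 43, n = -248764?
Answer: -28065307216/103079 ≈ -2.7227e+5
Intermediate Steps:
N(A, C) = 43 + 5*A*C (N(A, C) = 5*A*C + 43 = 43 + 5*A*C)
w = -23505 (w = -9 + (43 + 5*25*(-63))*3 = -9 + (43 - 7875)*3 = -9 - 7832*3 = -9 - 23496 = -23505)
w + (-90965/103079 + n) = -23505 + (-90965/103079 - 248764) = -23505 - 25642435321/103079 = -28065307216/103079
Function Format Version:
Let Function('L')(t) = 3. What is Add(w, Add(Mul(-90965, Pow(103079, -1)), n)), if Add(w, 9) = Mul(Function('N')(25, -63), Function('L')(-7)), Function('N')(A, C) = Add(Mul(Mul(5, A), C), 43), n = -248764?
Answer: Rational(-28065307216, 103079) ≈ -2.7227e+5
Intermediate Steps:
Function('N')(A, C) = Add(43, Mul(5, A, C)) (Function('N')(A, C) = Add(Mul(5, A, C), 43) = Add(43, Mul(5, A, C)))
w = -23505 (w = Add(-9, Mul(Add(43, Mul(5, 25, -63)), 3)) = Add(-9, Mul(Add(43, -7875), 3)) = Add(-9, Mul(-7832, 3)) = Add(-9, -23496) = -23505)
Add(w, Add(Mul(-90965, Pow(103079, -1)), n)) = Add(-23505, Add(Mul(-90965, Pow(103079, -1)), -248764)) = Add(-23505, Add(Mul(-90965, Rational(1, 103079)), -248764)) = Add(-23505, Add(Rational(-90965, 103079), -248764)) = Add(-23505, Rational(-25642435321, 103079)) = Rational(-28065307216, 103079)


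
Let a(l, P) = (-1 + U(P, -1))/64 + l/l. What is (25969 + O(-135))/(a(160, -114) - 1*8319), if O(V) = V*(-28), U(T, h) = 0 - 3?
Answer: -475984/133089 ≈ -3.5764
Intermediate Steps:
U(T, h) = -3
O(V) = -28*V
a(l, P) = 15/16 (a(l, P) = (-1 - 3)/64 + l/l = -4*1/64 + 1 = -1/16 + 1 = 15/16)
(25969 + O(-135))/(a(160, -114) - 1*8319) = (25969 - 28*(-135))/(15/16 - 1*8319) = (25969 + 3780)/(15/16 - 8319) = 29749/(-133089/16) = 29749*(-16/133089) = -475984/133089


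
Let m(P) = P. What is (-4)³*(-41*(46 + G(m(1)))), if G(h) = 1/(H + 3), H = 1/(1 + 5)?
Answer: 2309120/19 ≈ 1.2153e+5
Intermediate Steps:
H = ⅙ (H = 1/6 = ⅙ ≈ 0.16667)
G(h) = 6/19 (G(h) = 1/(⅙ + 3) = 1/(19/6) = 6/19)
(-4)³*(-41*(46 + G(m(1)))) = (-4)³*(-41*(46 + 6/19)) = -(-2624)*880/19 = -64*(-36080/19) = 2309120/19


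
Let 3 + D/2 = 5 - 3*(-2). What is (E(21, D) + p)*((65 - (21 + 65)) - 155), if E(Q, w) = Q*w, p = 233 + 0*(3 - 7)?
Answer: -100144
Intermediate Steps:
D = 16 (D = -6 + 2*(5 - 3*(-2)) = -6 + 2*(5 + 6) = -6 + 2*11 = -6 + 22 = 16)
p = 233 (p = 233 + 0*(-4) = 233 + 0 = 233)
(E(21, D) + p)*((65 - (21 + 65)) - 155) = (21*16 + 233)*((65 - (21 + 65)) - 155) = (336 + 233)*((65 - 1*86) - 155) = 569*((65 - 86) - 155) = 569*(-21 - 155) = 569*(-176) = -100144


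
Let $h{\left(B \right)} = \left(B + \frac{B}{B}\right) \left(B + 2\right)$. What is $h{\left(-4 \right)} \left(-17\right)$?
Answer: $-102$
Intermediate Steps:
$h{\left(B \right)} = \left(1 + B\right) \left(2 + B\right)$ ($h{\left(B \right)} = \left(B + 1\right) \left(2 + B\right) = \left(1 + B\right) \left(2 + B\right)$)
$h{\left(-4 \right)} \left(-17\right) = \left(2 + \left(-4\right)^{2} + 3 \left(-4\right)\right) \left(-17\right) = \left(2 + 16 - 12\right) \left(-17\right) = 6 \left(-17\right) = -102$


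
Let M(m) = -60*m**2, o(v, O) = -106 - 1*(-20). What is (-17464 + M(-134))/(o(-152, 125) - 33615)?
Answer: 1094824/33701 ≈ 32.486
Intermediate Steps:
o(v, O) = -86 (o(v, O) = -106 + 20 = -86)
(-17464 + M(-134))/(o(-152, 125) - 33615) = (-17464 - 60*(-134)**2)/(-86 - 33615) = (-17464 - 60*17956)/(-33701) = (-17464 - 1077360)*(-1/33701) = -1094824*(-1/33701) = 1094824/33701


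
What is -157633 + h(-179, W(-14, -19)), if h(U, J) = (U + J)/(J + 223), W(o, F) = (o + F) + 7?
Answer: -31053906/197 ≈ -1.5763e+5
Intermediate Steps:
W(o, F) = 7 + F + o (W(o, F) = (F + o) + 7 = 7 + F + o)
h(U, J) = (J + U)/(223 + J)
-157633 + h(-179, W(-14, -19)) = -157633 + ((7 - 19 - 14) - 179)/(223 + (7 - 19 - 14)) = -157633 + (-26 - 179)/(223 - 26) = -157633 - 205/197 = -31053906/197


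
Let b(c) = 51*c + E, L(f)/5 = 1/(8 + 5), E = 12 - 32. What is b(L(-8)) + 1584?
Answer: 20587/13 ≈ 1583.6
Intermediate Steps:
E = -20
L(f) = 5/13 (L(f) = 5/(8 + 5) = 5/13)
b(c) = -20 + 51*c (b(c) = 51*c - 20 = -20 + 51*c)
b(L(-8)) + 1584 = (-20 + 51*(5/13)) + 1584 = (-20 + 255/13) + 1584 = -5/13 + 1584 = 20587/13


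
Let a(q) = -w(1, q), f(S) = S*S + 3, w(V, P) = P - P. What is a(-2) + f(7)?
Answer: 52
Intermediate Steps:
w(V, P) = 0
f(S) = 3 + S² (f(S) = S² + 3 = 3 + S²)
a(q) = 0 (a(q) = -1*0 = 0)
a(-2) + f(7) = 0 + (3 + 7²) = 0 + (3 + 49) = 0 + 52 = 52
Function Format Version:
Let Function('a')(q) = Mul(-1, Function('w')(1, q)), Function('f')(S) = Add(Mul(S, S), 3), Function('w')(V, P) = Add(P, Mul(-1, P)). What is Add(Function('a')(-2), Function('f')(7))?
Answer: 52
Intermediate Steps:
Function('w')(V, P) = 0
Function('f')(S) = Add(3, Pow(S, 2)) (Function('f')(S) = Add(Pow(S, 2), 3) = Add(3, Pow(S, 2)))
Function('a')(q) = 0 (Function('a')(q) = Mul(-1, 0) = 0)
Add(Function('a')(-2), Function('f')(7)) = Add(0, Add(3, Pow(7, 2))) = Add(0, Add(3, 49)) = Add(0, 52) = 52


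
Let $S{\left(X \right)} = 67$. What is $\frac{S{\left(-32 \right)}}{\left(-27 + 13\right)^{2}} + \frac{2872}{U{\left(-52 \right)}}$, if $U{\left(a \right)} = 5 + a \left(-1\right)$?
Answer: $\frac{566731}{11172} \approx 50.728$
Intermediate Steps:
$U{\left(a \right)} = 5 - a$
$\frac{S{\left(-32 \right)}}{\left(-27 + 13\right)^{2}} + \frac{2872}{U{\left(-52 \right)}} = \frac{67}{\left(-27 + 13\right)^{2}} + \frac{2872}{5 - -52} = \frac{67}{\left(-14\right)^{2}} + \frac{2872}{5 + 52} = \frac{67}{196} + \frac{2872}{57} = \frac{566731}{11172}$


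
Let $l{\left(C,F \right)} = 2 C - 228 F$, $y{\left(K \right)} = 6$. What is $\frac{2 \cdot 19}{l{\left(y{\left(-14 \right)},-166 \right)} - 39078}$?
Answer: $- \frac{19}{609} \approx -0.031199$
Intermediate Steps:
$l{\left(C,F \right)} = - 228 F + 2 C$
$\frac{2 \cdot 19}{l{\left(y{\left(-14 \right)},-166 \right)} - 39078} = \frac{2 \cdot 19}{\left(\left(-228\right) \left(-166\right) + 2 \cdot 6\right) - 39078} = \frac{1}{\left(37848 + 12\right) - 39078} \cdot 38 = \frac{1}{37860 - 39078} \cdot 38 = \frac{1}{-1218} \cdot 38 = \left(- \frac{1}{1218}\right) 38 = - \frac{19}{609}$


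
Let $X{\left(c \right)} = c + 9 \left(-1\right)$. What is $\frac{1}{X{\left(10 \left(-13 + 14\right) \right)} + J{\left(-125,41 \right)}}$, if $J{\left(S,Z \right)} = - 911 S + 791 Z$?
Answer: $\frac{1}{146307} \approx 6.8349 \cdot 10^{-6}$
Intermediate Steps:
$X{\left(c \right)} = -9 + c$ ($X{\left(c \right)} = c - 9 = -9 + c$)
$\frac{1}{X{\left(10 \left(-13 + 14\right) \right)} + J{\left(-125,41 \right)}} = \frac{1}{\left(-9 + 10 \left(-13 + 14\right)\right) + \left(\left(-911\right) \left(-125\right) + 791 \cdot 41\right)} = \frac{1}{\left(-9 + 10 \cdot 1\right) + \left(113875 + 32431\right)} = \frac{1}{\left(-9 + 10\right) + 146306} = \frac{1}{1 + 146306} = \frac{1}{146307}$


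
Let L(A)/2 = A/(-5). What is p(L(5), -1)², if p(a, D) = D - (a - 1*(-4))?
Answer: 9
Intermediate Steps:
L(A) = -2*A/5 (L(A) = 2*(A/(-5)) = 2*(A*(-⅕)) = 2*(-A/5) = -2*A/5)
p(a, D) = -4 + D - a (p(a, D) = D - (a + 4) = D - (4 + a) = D + (-4 - a) = -4 + D - a)
p(L(5), -1)² = (-4 - 1 - (-2)*5/5)² = (-4 - 1 - 1*(-2))² = (-4 - 1 + 2)² = (-3)² = 9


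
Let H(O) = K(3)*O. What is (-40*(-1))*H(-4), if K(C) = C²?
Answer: -1440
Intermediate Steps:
H(O) = 9*O (H(O) = 3²*O = 9*O)
(-40*(-1))*H(-4) = (-40*(-1))*(9*(-4)) = 40*(-36) = -1440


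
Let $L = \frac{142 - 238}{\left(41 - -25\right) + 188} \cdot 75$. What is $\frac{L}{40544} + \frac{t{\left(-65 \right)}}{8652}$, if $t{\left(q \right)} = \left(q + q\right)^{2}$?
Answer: $\frac{194170625}{99441762} \approx 1.9526$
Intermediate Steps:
$t{\left(q \right)} = 4 q^{2}$ ($t{\left(q \right)} = \left(2 q\right)^{2} = 4 q^{2}$)
$L = - \frac{3600}{127}$ ($L = - \frac{96}{\left(41 + 25\right) + 188} \cdot 75 = - \frac{96}{66 + 188} \cdot 75 = - \frac{96}{254} \cdot 75 = \left(-96\right) \frac{1}{254} \cdot 75 = \left(- \frac{48}{127}\right) 75 = - \frac{3600}{127} \approx -28.346$)
$\frac{L}{40544} + \frac{t{\left(-65 \right)}}{8652} = - \frac{3600}{127 \cdot 40544} + \frac{4 \left(-65\right)^{2}}{8652} = \left(- \frac{3600}{127}\right) \frac{1}{40544} + 4 \cdot 4225 \cdot \frac{1}{8652} = - \frac{225}{321818} + 16900 \cdot \frac{1}{8652} = - \frac{225}{321818} + \frac{4225}{2163} = \frac{194170625}{99441762}$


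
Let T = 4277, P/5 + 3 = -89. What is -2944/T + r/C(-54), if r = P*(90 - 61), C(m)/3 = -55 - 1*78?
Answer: 7982932/243789 ≈ 32.745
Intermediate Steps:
P = -460 (P = -15 + 5*(-89) = -15 - 445 = -460)
C(m) = -399 (C(m) = 3*(-55 - 1*78) = 3*(-55 - 78) = 3*(-133) = -399)
r = -13340 (r = -460*(90 - 61) = -460*29 = -13340)
-2944/T + r/C(-54) = -2944/4277 - 13340/(-399) = -2944*1/4277 - 13340*(-1/399) = -2944/4277 + 13340/399 = 7982932/243789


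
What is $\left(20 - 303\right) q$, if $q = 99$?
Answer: $-28017$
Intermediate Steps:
$\left(20 - 303\right) q = \left(20 - 303\right) 99 = \left(-283\right) 99 = -28017$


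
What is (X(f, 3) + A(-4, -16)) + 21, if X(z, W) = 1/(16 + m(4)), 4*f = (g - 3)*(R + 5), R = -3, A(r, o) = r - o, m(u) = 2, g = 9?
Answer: 595/18 ≈ 33.056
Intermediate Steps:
f = 3 (f = ((9 - 3)*(-3 + 5))/4 = (6*2)/4 = (¼)*12 = 3)
X(z, W) = 1/18 (X(z, W) = 1/(16 + 2) = 1/18)
(X(f, 3) + A(-4, -16)) + 21 = (1/18 + (-4 - 1*(-16))) + 21 = (1/18 + (-4 + 16)) + 21 = (1/18 + 12) + 21 = 217/18 + 21 = 595/18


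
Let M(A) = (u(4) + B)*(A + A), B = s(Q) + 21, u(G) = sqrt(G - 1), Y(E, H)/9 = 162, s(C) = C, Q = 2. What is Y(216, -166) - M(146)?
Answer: -5258 - 292*sqrt(3) ≈ -5763.8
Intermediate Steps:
Y(E, H) = 1458 (Y(E, H) = 9*162 = 1458)
u(G) = sqrt(-1 + G)
B = 23 (B = 2 + 21 = 23)
M(A) = 2*A*(23 + sqrt(3)) (M(A) = (sqrt(-1 + 4) + 23)*(A + A) = (sqrt(3) + 23)*(2*A) = (23 + sqrt(3))*(2*A) = 2*A*(23 + sqrt(3)))
Y(216, -166) - M(146) = 1458 - 2*146*(23 + sqrt(3)) = 1458 - (6716 + 292*sqrt(3)) = 1458 + (-6716 - 292*sqrt(3)) = -5258 - 292*sqrt(3)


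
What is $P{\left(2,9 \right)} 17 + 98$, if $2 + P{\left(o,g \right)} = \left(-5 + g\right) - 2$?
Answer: $98$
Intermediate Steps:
$P{\left(o,g \right)} = -9 + g$ ($P{\left(o,g \right)} = -2 + \left(\left(-5 + g\right) - 2\right) = -2 + \left(-7 + g\right) = -9 + g$)
$P{\left(2,9 \right)} 17 + 98 = \left(-9 + 9\right) 17 + 98 = 0 \cdot 17 + 98 = 0 + 98 = 98$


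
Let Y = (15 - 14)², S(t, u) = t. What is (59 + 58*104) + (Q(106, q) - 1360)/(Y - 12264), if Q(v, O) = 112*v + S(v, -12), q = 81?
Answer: 74683315/12263 ≈ 6090.1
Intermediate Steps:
Y = 1 (Y = 1² = 1)
Q(v, O) = 113*v (Q(v, O) = 112*v + v = 113*v)
(59 + 58*104) + (Q(106, q) - 1360)/(Y - 12264) = (59 + 58*104) + (113*106 - 1360)/(1 - 12264) = (59 + 6032) + (11978 - 1360)/(-12263) = 6091 + 10618*(-1/12263) = 6091 - 10618/12263 = 74683315/12263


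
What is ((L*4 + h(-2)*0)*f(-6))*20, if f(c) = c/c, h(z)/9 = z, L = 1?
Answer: 80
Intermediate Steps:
h(z) = 9*z
f(c) = 1
((L*4 + h(-2)*0)*f(-6))*20 = ((1*4 + (9*(-2))*0)*1)*20 = ((4 - 18*0)*1)*20 = ((4 + 0)*1)*20 = (4*1)*20 = 4*20 = 80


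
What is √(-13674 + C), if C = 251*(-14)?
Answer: 2*I*√4297 ≈ 131.1*I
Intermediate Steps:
C = -3514
√(-13674 + C) = √(-13674 - 3514) = √(-17188) = 2*I*√4297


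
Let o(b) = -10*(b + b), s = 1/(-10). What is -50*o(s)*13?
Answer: -1300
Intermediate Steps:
s = -1/10 (s = 1*(-1/10) = -1/10 ≈ -0.10000)
o(b) = -20*b
-50*o(s)*13 = -(-1000)*(-1)/10*13 = -50*2*13 = -100*13 = -1300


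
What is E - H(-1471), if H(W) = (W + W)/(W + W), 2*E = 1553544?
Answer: 776771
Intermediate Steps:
E = 776772 (E = (½)*1553544 = 776772)
H(W) = 1 (H(W) = (2*W)/((2*W)) = (2*W)*(1/(2*W)) = 1)
E - H(-1471) = 776772 - 1*1 = 776772 - 1 = 776771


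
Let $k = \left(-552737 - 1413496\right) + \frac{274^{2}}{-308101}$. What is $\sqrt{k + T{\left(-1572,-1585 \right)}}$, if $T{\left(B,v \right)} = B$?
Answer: $\frac{i \sqrt{186796325680449481}}{308101} \approx 1402.8 i$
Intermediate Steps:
$k = - \frac{605798428609}{308101}$ ($k = -1966233 + 75076 \left(- \frac{1}{308101}\right) = -1966233 - \frac{75076}{308101} = - \frac{605798428609}{308101} \approx -1.9662 \cdot 10^{6}$)
$\sqrt{k + T{\left(-1572,-1585 \right)}} = \sqrt{- \frac{605798428609}{308101} - 1572} = \sqrt{- \frac{606282763381}{308101}} = \frac{i \sqrt{186796325680449481}}{308101}$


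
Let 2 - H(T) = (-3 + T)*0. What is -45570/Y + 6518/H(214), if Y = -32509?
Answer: 105992401/32509 ≈ 3260.4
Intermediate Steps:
H(T) = 2 (H(T) = 2 - (-3 + T)*0 = 2 - 1*0 = 2 + 0 = 2)
-45570/Y + 6518/H(214) = -45570/(-32509) + 6518/2 = -45570*(-1/32509) + 6518*(½) = 45570/32509 + 3259 = 105992401/32509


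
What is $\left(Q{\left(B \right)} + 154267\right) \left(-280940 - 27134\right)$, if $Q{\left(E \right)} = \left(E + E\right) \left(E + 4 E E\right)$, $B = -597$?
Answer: $524139327422126$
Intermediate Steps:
$Q{\left(E \right)} = 2 E \left(E + 4 E^{2}\right)$
$\left(Q{\left(B \right)} + 154267\right) \left(-280940 - 27134\right) = \left(\left(-597\right)^{2} \left(2 + 8 \left(-597\right)\right) + 154267\right) \left(-280940 - 27134\right) = \left(356409 \left(2 - 4776\right) + 154267\right) \left(-308074\right) = \left(356409 \left(-4774\right) + 154267\right) \left(-308074\right) = \left(-1701496566 + 154267\right) \left(-308074\right) = \left(-1701342299\right) \left(-308074\right) = 524139327422126$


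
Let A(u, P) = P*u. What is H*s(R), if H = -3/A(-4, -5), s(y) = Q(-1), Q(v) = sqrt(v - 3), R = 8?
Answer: -3*I/10 ≈ -0.3*I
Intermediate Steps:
Q(v) = sqrt(-3 + v)
s(y) = 2*I (s(y) = sqrt(-3 - 1) = sqrt(-4) = 2*I)
H = -3/20 (H = -3/((-5*(-4))) = -3/20 ≈ -0.15000)
H*s(R) = -3*I/10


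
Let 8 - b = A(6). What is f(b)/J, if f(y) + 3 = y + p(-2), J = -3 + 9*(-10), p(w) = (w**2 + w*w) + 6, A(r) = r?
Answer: -13/93 ≈ -0.13978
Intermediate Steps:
p(w) = 6 + 2*w**2 (p(w) = (w**2 + w**2) + 6 = 2*w**2 + 6 = 6 + 2*w**2)
J = -93 (J = -3 - 90 = -93)
b = 2 (b = 8 - 1*6 = 8 - 6 = 2)
f(y) = 11 + y (f(y) = -3 + (y + (6 + 2*(-2)**2)) = -3 + (y + (6 + 2*4)) = -3 + (y + (6 + 8)) = -3 + (y + 14) = -3 + (14 + y) = 11 + y)
f(b)/J = (11 + 2)/(-93) = 13*(-1/93) = -13/93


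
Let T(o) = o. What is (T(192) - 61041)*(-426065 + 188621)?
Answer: 14448229956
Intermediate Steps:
(T(192) - 61041)*(-426065 + 188621) = (192 - 61041)*(-426065 + 188621) = -60849*(-237444) = 14448229956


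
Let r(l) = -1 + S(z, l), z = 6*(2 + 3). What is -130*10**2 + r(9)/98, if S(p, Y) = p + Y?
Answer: -636981/49 ≈ -13000.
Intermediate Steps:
z = 30 (z = 6*5 = 30)
S(p, Y) = Y + p
r(l) = 29 + l (r(l) = -1 + (l + 30) = -1 + (30 + l) = 29 + l)
-130*10**2 + r(9)/98 = -130*10**2 + (29 + 9)/98 = -130*100 + 38*(1/98) = -13000 + 19/49 = -636981/49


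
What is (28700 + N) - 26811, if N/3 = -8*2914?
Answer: -68047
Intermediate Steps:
N = -69936 (N = 3*(-8*2914) = 3*(-23312) = -69936)
(28700 + N) - 26811 = (28700 - 69936) - 26811 = -41236 - 26811 = -68047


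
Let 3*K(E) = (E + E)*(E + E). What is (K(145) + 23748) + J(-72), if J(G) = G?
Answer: 155128/3 ≈ 51709.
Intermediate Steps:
K(E) = 4*E²/3 (K(E) = ((E + E)*(E + E))/3 = ((2*E)*(2*E))/3 = (4*E²)/3 = 4*E²/3)
(K(145) + 23748) + J(-72) = ((4/3)*145² + 23748) - 72 = ((4/3)*21025 + 23748) - 72 = (84100/3 + 23748) - 72 = 155344/3 - 72 = 155128/3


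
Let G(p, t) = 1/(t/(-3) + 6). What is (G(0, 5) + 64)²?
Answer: 697225/169 ≈ 4125.6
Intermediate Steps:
G(p, t) = 1/(6 - t/3) (G(p, t) = 1/(t*(-⅓) + 6) = 1/(-t/3 + 6) = 1/(6 - t/3))
(G(0, 5) + 64)² = (-3/(-18 + 5) + 64)² = (-3/(-13) + 64)² = (-3*(-1/13) + 64)² = (3/13 + 64)² = (835/13)² = 697225/169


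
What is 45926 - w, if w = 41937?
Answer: 3989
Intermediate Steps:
45926 - w = 45926 - 1*41937 = 45926 - 41937 = 3989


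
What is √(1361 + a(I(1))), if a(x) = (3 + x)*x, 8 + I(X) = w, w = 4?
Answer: √1365 ≈ 36.946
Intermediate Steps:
I(X) = -4 (I(X) = -8 + 4 = -4)
a(x) = x*(3 + x)
√(1361 + a(I(1))) = √(1361 - 4*(3 - 4)) = √(1361 - 4*(-1)) = √(1361 + 4) = √1365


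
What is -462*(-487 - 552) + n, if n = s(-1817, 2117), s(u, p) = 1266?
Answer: 481284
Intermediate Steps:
n = 1266
-462*(-487 - 552) + n = -462*(-487 - 552) + 1266 = -462*(-1039) + 1266 = 480018 + 1266 = 481284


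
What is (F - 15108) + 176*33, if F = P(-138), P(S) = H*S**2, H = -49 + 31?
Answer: -352092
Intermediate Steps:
H = -18
P(S) = -18*S**2
F = -342792 (F = -18*(-138)**2 = -18*19044 = -342792)
(F - 15108) + 176*33 = (-342792 - 15108) + 176*33 = -357900 + 5808 = -352092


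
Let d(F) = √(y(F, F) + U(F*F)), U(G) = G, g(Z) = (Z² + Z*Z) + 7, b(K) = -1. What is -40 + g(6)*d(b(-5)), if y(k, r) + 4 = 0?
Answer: -40 + 79*I*√3 ≈ -40.0 + 136.83*I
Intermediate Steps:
y(k, r) = -4 (y(k, r) = -4 + 0 = -4)
g(Z) = 7 + 2*Z² (g(Z) = (Z² + Z²) + 7 = 2*Z² + 7 = 7 + 2*Z²)
d(F) = √(-4 + F²) (d(F) = √(-4 + F*F) = √(-4 + F²))
-40 + g(6)*d(b(-5)) = -40 + (7 + 2*6²)*√(-4 + (-1)²) = -40 + (7 + 2*36)*√(-4 + 1) = -40 + (7 + 72)*√(-3) = -40 + 79*(I*√3) = -40 + 79*I*√3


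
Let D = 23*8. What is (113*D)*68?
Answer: 1413856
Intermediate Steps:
D = 184
(113*D)*68 = (113*184)*68 = 20792*68 = 1413856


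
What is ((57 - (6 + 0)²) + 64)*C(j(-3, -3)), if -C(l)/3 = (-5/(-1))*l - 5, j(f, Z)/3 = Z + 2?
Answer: 5100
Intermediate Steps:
j(f, Z) = 6 + 3*Z (j(f, Z) = 3*(Z + 2) = 3*(2 + Z) = 6 + 3*Z)
C(l) = 15 - 15*l (C(l) = -3*((-5/(-1))*l - 5) = -3*((-5*(-1))*l - 5) = -3*(5*l - 5) = -3*(-5 + 5*l) = 15 - 15*l)
((57 - (6 + 0)²) + 64)*C(j(-3, -3)) = ((57 - (6 + 0)²) + 64)*(15 - 15*(6 + 3*(-3))) = ((57 - 1*6²) + 64)*(15 - 15*(6 - 9)) = ((57 - 1*36) + 64)*(15 - 15*(-3)) = ((57 - 36) + 64)*(15 + 45) = (21 + 64)*60 = 85*60 = 5100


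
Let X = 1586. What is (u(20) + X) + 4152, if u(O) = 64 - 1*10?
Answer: 5792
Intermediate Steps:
u(O) = 54 (u(O) = 64 - 10 = 54)
(u(20) + X) + 4152 = (54 + 1586) + 4152 = 1640 + 4152 = 5792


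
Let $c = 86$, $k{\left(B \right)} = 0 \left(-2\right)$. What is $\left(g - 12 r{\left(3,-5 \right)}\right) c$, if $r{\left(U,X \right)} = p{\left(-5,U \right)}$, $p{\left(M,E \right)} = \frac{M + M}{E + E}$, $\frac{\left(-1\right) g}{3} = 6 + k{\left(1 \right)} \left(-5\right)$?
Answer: $172$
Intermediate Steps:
$k{\left(B \right)} = 0$
$g = -18$ ($g = - 3 \left(6 + 0 \left(-5\right)\right) = - 3 \left(6 + 0\right) = \left(-3\right) 6 = -18$)
$p{\left(M,E \right)} = \frac{M}{E}$ ($p{\left(M,E \right)} = \frac{2 M}{2 E} = 2 M \frac{1}{2 E} = \frac{M}{E}$)
$r{\left(U,X \right)} = - \frac{5}{U}$
$\left(g - 12 r{\left(3,-5 \right)}\right) c = \left(-18 - 12 \left(- \frac{5}{3}\right)\right) 86 = \left(-18 - 12 \left(\left(-5\right) \frac{1}{3}\right)\right) 86 = \left(-18 - -20\right) 86 = \left(-18 + 20\right) 86 = 2 \cdot 86 = 172$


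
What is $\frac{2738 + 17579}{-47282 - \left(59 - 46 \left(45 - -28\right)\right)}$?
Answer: $- \frac{20317}{43983} \approx -0.46193$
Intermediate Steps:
$\frac{2738 + 17579}{-47282 - \left(59 - 46 \left(45 - -28\right)\right)} = \frac{20317}{-47282 - \left(59 - 46 \left(45 + 28\right)\right)} = \frac{20317}{-47282 + \left(46 \cdot 73 - 59\right)} = \frac{20317}{-47282 + \left(3358 - 59\right)} = \frac{20317}{-47282 + 3299} = \frac{20317}{-43983} = 20317 \left(- \frac{1}{43983}\right) = - \frac{20317}{43983}$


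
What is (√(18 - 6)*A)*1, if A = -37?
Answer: -74*√3 ≈ -128.17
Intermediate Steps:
(√(18 - 6)*A)*1 = (√(18 - 6)*(-37))*1 = (√12*(-37))*1 = ((2*√3)*(-37))*1 = -74*√3*1 = -74*√3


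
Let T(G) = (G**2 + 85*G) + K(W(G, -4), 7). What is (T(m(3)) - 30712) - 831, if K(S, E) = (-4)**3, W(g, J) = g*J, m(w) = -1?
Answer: -31691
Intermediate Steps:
W(g, J) = J*g
K(S, E) = -64
T(G) = -64 + G**2 + 85*G (T(G) = (G**2 + 85*G) - 64 = -64 + G**2 + 85*G)
(T(m(3)) - 30712) - 831 = ((-64 + (-1)**2 + 85*(-1)) - 30712) - 831 = ((-64 + 1 - 85) - 30712) - 831 = (-148 - 30712) - 831 = -30860 - 831 = -31691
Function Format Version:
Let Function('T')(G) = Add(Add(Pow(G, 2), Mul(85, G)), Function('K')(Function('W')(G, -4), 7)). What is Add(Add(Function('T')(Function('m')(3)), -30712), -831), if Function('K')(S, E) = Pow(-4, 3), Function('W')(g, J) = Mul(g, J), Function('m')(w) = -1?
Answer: -31691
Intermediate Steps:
Function('W')(g, J) = Mul(J, g)
Function('K')(S, E) = -64
Function('T')(G) = Add(-64, Pow(G, 2), Mul(85, G)) (Function('T')(G) = Add(Add(Pow(G, 2), Mul(85, G)), -64) = Add(-64, Pow(G, 2), Mul(85, G)))
Add(Add(Function('T')(Function('m')(3)), -30712), -831) = Add(Add(Add(-64, Pow(-1, 2), Mul(85, -1)), -30712), -831) = Add(Add(Add(-64, 1, -85), -30712), -831) = Add(Add(-148, -30712), -831) = Add(-30860, -831) = -31691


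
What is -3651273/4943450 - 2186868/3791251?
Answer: -24653565027123/18741859755950 ≈ -1.3154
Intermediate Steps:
-3651273/4943450 - 2186868/3791251 = -24653565027123/18741859755950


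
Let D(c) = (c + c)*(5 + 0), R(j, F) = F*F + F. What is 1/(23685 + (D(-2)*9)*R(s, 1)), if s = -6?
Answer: 1/23325 ≈ 4.2872e-5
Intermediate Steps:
R(j, F) = F + F² (R(j, F) = F² + F = F + F²)
D(c) = 10*c (D(c) = (2*c)*5 = 10*c)
1/(23685 + (D(-2)*9)*R(s, 1)) = 1/(23685 + ((10*(-2))*9)*(1*(1 + 1))) = 1/(23685 + (-20*9)*(1*2)) = 1/(23685 - 180*2) = 1/(23685 - 360) = 1/23325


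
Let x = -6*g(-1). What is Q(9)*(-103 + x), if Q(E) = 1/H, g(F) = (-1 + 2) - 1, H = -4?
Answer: 103/4 ≈ 25.750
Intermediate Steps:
g(F) = 0 (g(F) = 1 - 1 = 0)
Q(E) = -¼ (Q(E) = 1/(-4) = -¼)
x = 0 (x = -6*0 = 0)
Q(9)*(-103 + x) = -(-103 + 0)/4 = -¼*(-103) = 103/4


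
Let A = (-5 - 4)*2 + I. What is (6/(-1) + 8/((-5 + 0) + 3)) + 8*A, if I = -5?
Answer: -194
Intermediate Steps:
A = -23 (A = (-5 - 4)*2 - 5 = -9*2 - 5 = -18 - 5 = -23)
(6/(-1) + 8/((-5 + 0) + 3)) + 8*A = (6/(-1) + 8/((-5 + 0) + 3)) + 8*(-23) = (6*(-1) + 8/(-5 + 3)) - 184 = (-6 + 8/(-2)) - 184 = (-6 + 8*(-½)) - 184 = (-6 - 4) - 184 = -10 - 184 = -194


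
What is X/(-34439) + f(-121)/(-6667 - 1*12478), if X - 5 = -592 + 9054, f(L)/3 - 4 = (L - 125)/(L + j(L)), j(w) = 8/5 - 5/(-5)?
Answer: -6881096989/27880436840 ≈ -0.24681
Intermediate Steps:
j(w) = 13/5 (j(w) = 8*(⅕) - 5*(-⅕) = 8/5 + 1 = 13/5)
f(L) = 12 + 3*(-125 + L)/(13/5 + L) (f(L) = 12 + 3*((L - 125)/(L + 13/5)) = 12 + 3*((-125 + L)/(13/5 + L)) = 12 + 3*(-125 + L)/(13/5 + L))
X = 8467 (X = 5 + (-592 + 9054) = 5 + 8462 = 8467)
X/(-34439) + f(-121)/(-6667 - 1*12478) = 8467/(-34439) + (3*(-573 + 25*(-121))/(13 + 5*(-121)))/(-6667 - 1*12478) = 8467*(-1/34439) + (3*(-573 - 3025)/(13 - 605))/(-6667 - 12478) = -8467/34439 + (3*(-3598)/(-592))/(-19145) = -8467/34439 + (3*(-1/592)*(-3598))*(-1/19145) = -8467/34439 + (5397/296)*(-1/19145) = -8467/34439 - 771/809560 = -6881096989/27880436840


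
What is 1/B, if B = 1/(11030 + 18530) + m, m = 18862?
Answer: 29560/557560721 ≈ 5.3017e-5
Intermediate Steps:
B = 557560721/29560 (B = 1/(11030 + 18530) + 18862 = 1/29560 + 18862 = 557560721/29560 ≈ 18862.)
1/B = 1/(557560721/29560) = 29560/557560721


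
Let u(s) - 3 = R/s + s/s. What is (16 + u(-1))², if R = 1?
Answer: 361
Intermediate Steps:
u(s) = 4 + 1/s (u(s) = 3 + (1/s + s/s) = 3 + (1/s + 1) = 3 + (1 + 1/s) = 4 + 1/s)
(16 + u(-1))² = (16 + (4 + 1/(-1)))² = (16 + (4 - 1))² = (16 + 3)² = 19² = 361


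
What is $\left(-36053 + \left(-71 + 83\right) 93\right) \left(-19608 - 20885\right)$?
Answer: $1414703941$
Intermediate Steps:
$\left(-36053 + \left(-71 + 83\right) 93\right) \left(-19608 - 20885\right) = \left(-36053 + 12 \cdot 93\right) \left(-40493\right) = \left(-36053 + 1116\right) \left(-40493\right) = \left(-34937\right) \left(-40493\right) = 1414703941$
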